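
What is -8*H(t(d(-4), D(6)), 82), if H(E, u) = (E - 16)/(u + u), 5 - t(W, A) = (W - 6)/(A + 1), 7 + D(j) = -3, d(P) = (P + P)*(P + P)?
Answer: 2/9 ≈ 0.22222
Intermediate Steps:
d(P) = 4*P**2 (d(P) = (2*P)*(2*P) = 4*P**2)
D(j) = -10 (D(j) = -7 - 3 = -10)
t(W, A) = 5 - (-6 + W)/(1 + A) (t(W, A) = 5 - (W - 6)/(A + 1) = 5 - (-6 + W)/(1 + A))
H(E, u) = (-16 + E)/(2*u) (H(E, u) = (-16 + E)/((2*u)) = (-16 + E)*(1/(2*u)) = (-16 + E)/(2*u))
-8*H(t(d(-4), D(6)), 82) = -4*(-16 + (11 - 4*(-4)**2 + 5*(-10))/(1 - 10))/82 = -4*(-16 + (11 - 4*16 - 50)/(-9))/82 = -4*(-16 - (11 - 1*64 - 50)/9)/82 = -4*(-16 - (11 - 64 - 50)/9)/82 = -4*(-16 - 1/9*(-103))/82 = -4*(-16 + 103/9)/82 = -4*(-41)/(82*9) = -8*(-1/36) = 2/9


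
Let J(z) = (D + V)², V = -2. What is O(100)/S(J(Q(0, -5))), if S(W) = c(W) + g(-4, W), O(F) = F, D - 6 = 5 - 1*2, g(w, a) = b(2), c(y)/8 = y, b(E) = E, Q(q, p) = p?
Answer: 50/197 ≈ 0.25381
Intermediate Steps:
c(y) = 8*y
g(w, a) = 2
D = 9 (D = 6 + (5 - 1*2) = 6 + (5 - 2) = 6 + 3 = 9)
J(z) = 49 (J(z) = (9 - 2)² = 7² = 49)
S(W) = 2 + 8*W (S(W) = 8*W + 2 = 2 + 8*W)
O(100)/S(J(Q(0, -5))) = 100/(2 + 8*49) = 100/(2 + 392) = 100/394 = 100*(1/394) = 50/197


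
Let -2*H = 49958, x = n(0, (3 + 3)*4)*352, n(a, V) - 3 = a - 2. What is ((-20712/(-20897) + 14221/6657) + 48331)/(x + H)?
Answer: -6723824697920/3425894699283 ≈ -1.9626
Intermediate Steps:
n(a, V) = 1 + a (n(a, V) = 3 + (a - 2) = 3 + (-2 + a) = 1 + a)
x = 352 (x = (1 + 0)*352 = 1*352 = 352)
H = -24979 (H = -1/2*49958 = -24979)
((-20712/(-20897) + 14221/6657) + 48331)/(x + H) = ((-20712/(-20897) + 14221/6657) + 48331)/(352 - 24979) = ((-20712*(-1/20897) + 14221*(1/6657)) + 48331)/(-24627) = ((20712/20897 + 14221/6657) + 48331)*(-1/24627) = (435056021/139111329 + 48331)*(-1/24627) = (6723824697920/139111329)*(-1/24627) = -6723824697920/3425894699283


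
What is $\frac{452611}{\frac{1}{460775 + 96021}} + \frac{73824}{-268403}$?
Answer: $\frac{67640775321059644}{268403} \approx 2.5201 \cdot 10^{11}$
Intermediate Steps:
$\frac{452611}{\frac{1}{460775 + 96021}} + \frac{73824}{-268403} = \frac{452611}{\frac{1}{556796}} + 73824 \left(- \frac{1}{268403}\right) = 452611 \frac{1}{\frac{1}{556796}} - \frac{73824}{268403} = 452611 \cdot 556796 - \frac{73824}{268403} = 252011994356 - \frac{73824}{268403} = \frac{67640775321059644}{268403}$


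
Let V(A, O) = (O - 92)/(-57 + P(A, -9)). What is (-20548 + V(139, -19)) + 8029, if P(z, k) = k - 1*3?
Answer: -287900/23 ≈ -12517.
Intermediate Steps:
P(z, k) = -3 + k (P(z, k) = k - 3 = -3 + k)
V(A, O) = 4/3 - O/69 (V(A, O) = (O - 92)/(-57 + (-3 - 9)) = (-92 + O)/(-57 - 12) = (-92 + O)/(-69) = (-92 + O)*(-1/69) = 4/3 - O/69)
(-20548 + V(139, -19)) + 8029 = (-20548 + (4/3 - 1/69*(-19))) + 8029 = (-20548 + (4/3 + 19/69)) + 8029 = (-20548 + 37/23) + 8029 = -472567/23 + 8029 = -287900/23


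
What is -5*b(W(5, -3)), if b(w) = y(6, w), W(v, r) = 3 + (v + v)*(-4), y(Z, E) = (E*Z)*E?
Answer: -41070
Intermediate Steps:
y(Z, E) = Z*E²
W(v, r) = 3 - 8*v (W(v, r) = 3 + (2*v)*(-4) = 3 - 8*v)
b(w) = 6*w²
-5*b(W(5, -3)) = -30*(3 - 8*5)² = -30*(3 - 40)² = -30*(-37)² = -30*1369 = -5*8214 = -41070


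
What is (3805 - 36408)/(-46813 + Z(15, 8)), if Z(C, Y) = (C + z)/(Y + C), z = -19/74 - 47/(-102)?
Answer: 1415002803/2031702323 ≈ 0.69646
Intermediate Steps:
z = 385/1887 (z = -19*1/74 - 47*(-1/102) = -19/74 + 47/102 = 385/1887 ≈ 0.20403)
Z(C, Y) = (385/1887 + C)/(C + Y) (Z(C, Y) = (C + 385/1887)/(Y + C) = (385/1887 + C)/(C + Y))
(3805 - 36408)/(-46813 + Z(15, 8)) = (3805 - 36408)/(-46813 + (385/1887 + 15)/(15 + 8)) = -32603/(-46813 + (28690/1887)/23) = -32603/(-46813 + (1/23)*(28690/1887)) = -32603/(-46813 + 28690/43401) = -32603/(-2031702323/43401) = -32603*(-43401/2031702323) = 1415002803/2031702323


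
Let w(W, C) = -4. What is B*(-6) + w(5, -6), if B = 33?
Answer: -202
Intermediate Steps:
B*(-6) + w(5, -6) = 33*(-6) - 4 = -198 - 4 = -202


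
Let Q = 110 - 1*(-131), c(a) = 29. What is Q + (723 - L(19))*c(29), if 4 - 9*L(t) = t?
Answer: 63769/3 ≈ 21256.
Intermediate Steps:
Q = 241 (Q = 110 + 131 = 241)
L(t) = 4/9 - t/9
Q + (723 - L(19))*c(29) = 241 + (723 - (4/9 - 1/9*19))*29 = 241 + (723 - (4/9 - 19/9))*29 = 241 + (723 - 1*(-5/3))*29 = 241 + (723 + 5/3)*29 = 241 + (2174/3)*29 = 241 + 63046/3 = 63769/3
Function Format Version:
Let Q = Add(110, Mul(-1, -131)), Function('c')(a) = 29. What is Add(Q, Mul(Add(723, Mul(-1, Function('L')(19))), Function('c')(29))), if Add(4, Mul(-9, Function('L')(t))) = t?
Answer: Rational(63769, 3) ≈ 21256.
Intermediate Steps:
Q = 241 (Q = Add(110, 131) = 241)
Function('L')(t) = Add(Rational(4, 9), Mul(Rational(-1, 9), t))
Add(Q, Mul(Add(723, Mul(-1, Function('L')(19))), Function('c')(29))) = Add(241, Mul(Add(723, Mul(-1, Add(Rational(4, 9), Mul(Rational(-1, 9), 19)))), 29)) = Add(241, Mul(Add(723, Mul(-1, Add(Rational(4, 9), Rational(-19, 9)))), 29)) = Add(241, Mul(Add(723, Mul(-1, Rational(-5, 3))), 29)) = Add(241, Mul(Add(723, Rational(5, 3)), 29)) = Add(241, Mul(Rational(2174, 3), 29)) = Add(241, Rational(63046, 3)) = Rational(63769, 3)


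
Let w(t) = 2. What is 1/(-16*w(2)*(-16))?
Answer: 1/512 ≈ 0.0019531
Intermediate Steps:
1/(-16*w(2)*(-16)) = 1/(-16*2*(-16)) = 1/(-32*(-16)) = 1/512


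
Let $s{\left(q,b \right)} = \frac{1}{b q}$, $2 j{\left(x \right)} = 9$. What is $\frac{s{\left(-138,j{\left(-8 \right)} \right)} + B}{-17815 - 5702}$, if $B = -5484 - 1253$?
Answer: $\frac{4183678}{14604057} \approx 0.28647$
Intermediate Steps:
$j{\left(x \right)} = \frac{9}{2}$ ($j{\left(x \right)} = \frac{1}{2} \cdot 9 = \frac{9}{2}$)
$s{\left(q,b \right)} = \frac{1}{b q}$
$B = -6737$ ($B = -5484 - 1253 = -6737$)
$\frac{s{\left(-138,j{\left(-8 \right)} \right)} + B}{-17815 - 5702} = \frac{\frac{1}{\frac{9}{2} \left(-138\right)} - 6737}{-17815 - 5702} = \frac{\frac{2}{9} \left(- \frac{1}{138}\right) - 6737}{-23517} = \left(- \frac{1}{621} - 6737\right) \left(- \frac{1}{23517}\right) = \left(- \frac{4183678}{621}\right) \left(- \frac{1}{23517}\right) = \frac{4183678}{14604057}$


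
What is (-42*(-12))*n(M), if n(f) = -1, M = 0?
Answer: -504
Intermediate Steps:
(-42*(-12))*n(M) = -42*(-12)*(-1) = 504*(-1) = -504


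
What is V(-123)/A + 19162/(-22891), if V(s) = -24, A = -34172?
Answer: -14869420/17777983 ≈ -0.83640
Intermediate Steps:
V(-123)/A + 19162/(-22891) = -24/(-34172) + 19162/(-22891) = -24*(-1/34172) + 19162*(-1/22891) = 6/8543 - 1742/2081 = -14869420/17777983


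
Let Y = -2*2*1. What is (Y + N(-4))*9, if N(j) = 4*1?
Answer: 0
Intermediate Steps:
Y = -4 (Y = -4*1 = -4)
N(j) = 4
(Y + N(-4))*9 = (-4 + 4)*9 = 0*9 = 0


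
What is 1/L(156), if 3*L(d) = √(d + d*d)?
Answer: √6123/4082 ≈ 0.019169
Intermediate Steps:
L(d) = √(d + d²)/3 (L(d) = √(d + d*d)/3 = √(d + d²)/3)
1/L(156) = 1/(√(156*(1 + 156))/3) = 1/(√(156*157)/3) = 1/(√24492/3) = 1/((2*√6123)/3) = 1/(2*√6123/3) = √6123/4082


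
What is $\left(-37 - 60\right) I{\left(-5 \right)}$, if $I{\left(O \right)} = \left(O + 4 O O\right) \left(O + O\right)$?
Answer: $92150$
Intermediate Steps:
$I{\left(O \right)} = 2 O \left(O + 4 O^{2}\right)$ ($I{\left(O \right)} = \left(O + 4 O^{2}\right) 2 O = 2 O \left(O + 4 O^{2}\right)$)
$\left(-37 - 60\right) I{\left(-5 \right)} = \left(-37 - 60\right) \left(-5\right)^{2} \left(2 + 8 \left(-5\right)\right) = - 97 \cdot 25 \left(2 - 40\right) = - 97 \cdot 25 \left(-38\right) = \left(-97\right) \left(-950\right) = 92150$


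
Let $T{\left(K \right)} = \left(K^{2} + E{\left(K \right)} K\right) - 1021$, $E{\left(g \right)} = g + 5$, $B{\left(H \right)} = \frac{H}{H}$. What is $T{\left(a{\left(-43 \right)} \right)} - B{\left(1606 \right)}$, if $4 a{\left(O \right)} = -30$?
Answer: $-947$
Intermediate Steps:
$a{\left(O \right)} = - \frac{15}{2}$ ($a{\left(O \right)} = \frac{1}{4} \left(-30\right) = - \frac{15}{2}$)
$B{\left(H \right)} = 1$
$E{\left(g \right)} = 5 + g$
$T{\left(K \right)} = -1021 + K^{2} + K \left(5 + K\right)$ ($T{\left(K \right)} = \left(K^{2} + \left(5 + K\right) K\right) - 1021 = \left(K^{2} + K \left(5 + K\right)\right) - 1021 = -1021 + K^{2} + K \left(5 + K\right)$)
$T{\left(a{\left(-43 \right)} \right)} - B{\left(1606 \right)} = \left(-1021 + \left(- \frac{15}{2}\right)^{2} - \frac{15 \left(5 - \frac{15}{2}\right)}{2}\right) - 1 = \left(-1021 + \frac{225}{4} - - \frac{75}{4}\right) - 1 = \left(-1021 + \frac{225}{4} + \frac{75}{4}\right) - 1 = -946 - 1 = -947$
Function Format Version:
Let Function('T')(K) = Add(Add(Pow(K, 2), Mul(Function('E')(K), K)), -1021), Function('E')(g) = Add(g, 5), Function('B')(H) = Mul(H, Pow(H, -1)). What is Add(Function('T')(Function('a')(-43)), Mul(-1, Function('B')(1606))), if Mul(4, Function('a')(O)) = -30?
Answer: -947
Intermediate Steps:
Function('a')(O) = Rational(-15, 2) (Function('a')(O) = Mul(Rational(1, 4), -30) = Rational(-15, 2))
Function('B')(H) = 1
Function('E')(g) = Add(5, g)
Function('T')(K) = Add(-1021, Pow(K, 2), Mul(K, Add(5, K))) (Function('T')(K) = Add(Add(Pow(K, 2), Mul(Add(5, K), K)), -1021) = Add(Add(Pow(K, 2), Mul(K, Add(5, K))), -1021) = Add(-1021, Pow(K, 2), Mul(K, Add(5, K))))
Add(Function('T')(Function('a')(-43)), Mul(-1, Function('B')(1606))) = Add(Add(-1021, Pow(Rational(-15, 2), 2), Mul(Rational(-15, 2), Add(5, Rational(-15, 2)))), Mul(-1, 1)) = Add(Add(-1021, Rational(225, 4), Mul(Rational(-15, 2), Rational(-5, 2))), -1) = Add(Add(-1021, Rational(225, 4), Rational(75, 4)), -1) = Add(-946, -1) = -947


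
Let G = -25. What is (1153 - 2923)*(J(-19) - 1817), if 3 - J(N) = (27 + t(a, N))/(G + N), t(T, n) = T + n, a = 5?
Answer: 70625655/22 ≈ 3.2103e+6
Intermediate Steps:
J(N) = 3 - (32 + N)/(-25 + N) (J(N) = 3 - (27 + (5 + N))/(-25 + N) = 3 - (32 + N)/(-25 + N))
(1153 - 2923)*(J(-19) - 1817) = (1153 - 2923)*((-107 + 2*(-19))/(-25 - 19) - 1817) = -1770*((-107 - 38)/(-44) - 1817) = -1770*(-1/44*(-145) - 1817) = -1770*(145/44 - 1817) = -1770*(-79803/44) = 70625655/22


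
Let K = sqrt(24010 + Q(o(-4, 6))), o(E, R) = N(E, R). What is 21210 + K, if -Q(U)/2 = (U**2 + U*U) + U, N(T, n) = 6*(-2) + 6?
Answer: 21210 + sqrt(23878) ≈ 21365.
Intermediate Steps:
N(T, n) = -6 (N(T, n) = -12 + 6 = -6)
o(E, R) = -6
Q(U) = -4*U**2 - 2*U (Q(U) = -2*((U**2 + U*U) + U) = -2*((U**2 + U**2) + U) = -2*(2*U**2 + U) = -2*(U + 2*U**2) = -4*U**2 - 2*U)
K = sqrt(23878) (K = sqrt(24010 - 2*(-6)*(1 + 2*(-6))) = sqrt(24010 - 2*(-6)*(1 - 12)) = sqrt(24010 - 2*(-6)*(-11)) = sqrt(24010 - 132) = sqrt(23878) ≈ 154.53)
21210 + K = 21210 + sqrt(23878)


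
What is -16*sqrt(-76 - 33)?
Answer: -16*I*sqrt(109) ≈ -167.04*I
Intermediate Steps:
-16*sqrt(-76 - 33) = -16*I*sqrt(109)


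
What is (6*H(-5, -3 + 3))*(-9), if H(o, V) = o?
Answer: 270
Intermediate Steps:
(6*H(-5, -3 + 3))*(-9) = (6*(-5))*(-9) = -30*(-9) = 270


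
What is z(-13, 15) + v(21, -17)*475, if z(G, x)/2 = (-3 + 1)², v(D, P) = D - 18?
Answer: 1433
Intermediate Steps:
v(D, P) = -18 + D
z(G, x) = 8 (z(G, x) = 2*(-3 + 1)² = 2*(-2)² = 2*4 = 8)
z(-13, 15) + v(21, -17)*475 = 8 + (-18 + 21)*475 = 8 + 3*475 = 8 + 1425 = 1433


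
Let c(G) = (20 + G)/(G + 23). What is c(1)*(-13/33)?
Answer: -91/264 ≈ -0.34470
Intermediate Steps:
c(G) = (20 + G)/(23 + G)
c(1)*(-13/33) = ((20 + 1)/(23 + 1))*(-13/33) = (21/24)*(-13*1/33) = ((1/24)*21)*(-13/33) = (7/8)*(-13/33) = -91/264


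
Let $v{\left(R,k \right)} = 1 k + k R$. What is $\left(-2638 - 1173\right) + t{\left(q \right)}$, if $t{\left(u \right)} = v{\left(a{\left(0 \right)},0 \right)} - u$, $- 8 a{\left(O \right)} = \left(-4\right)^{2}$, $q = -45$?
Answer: $-3766$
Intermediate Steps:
$a{\left(O \right)} = -2$ ($a{\left(O \right)} = - \frac{\left(-4\right)^{2}}{8} = \left(- \frac{1}{8}\right) 16 = -2$)
$v{\left(R,k \right)} = k + R k$
$t{\left(u \right)} = - u$ ($t{\left(u \right)} = 0 \left(1 - 2\right) - u = 0 \left(-1\right) - u = 0 - u = - u$)
$\left(-2638 - 1173\right) + t{\left(q \right)} = \left(-2638 - 1173\right) - -45 = -3811 + 45 = -3766$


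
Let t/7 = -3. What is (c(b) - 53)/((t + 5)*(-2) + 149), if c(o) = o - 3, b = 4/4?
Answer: -55/181 ≈ -0.30387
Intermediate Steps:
t = -21 (t = 7*(-3) = -21)
b = 1 (b = 4*(¼) = 1)
c(o) = -3 + o
(c(b) - 53)/((t + 5)*(-2) + 149) = ((-3 + 1) - 53)/((-21 + 5)*(-2) + 149) = (-2 - 53)/(-16*(-2) + 149) = -55/(32 + 149) = -55/181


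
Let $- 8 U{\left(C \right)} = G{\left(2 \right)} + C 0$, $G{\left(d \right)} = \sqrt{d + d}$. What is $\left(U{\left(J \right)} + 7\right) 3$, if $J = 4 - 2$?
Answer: $\frac{81}{4} \approx 20.25$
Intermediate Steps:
$G{\left(d \right)} = \sqrt{2} \sqrt{d}$ ($G{\left(d \right)} = \sqrt{2 d} = \sqrt{2} \sqrt{d}$)
$J = 2$ ($J = 4 - 2 = 2$)
$U{\left(C \right)} = - \frac{1}{4}$ ($U{\left(C \right)} = - \frac{\sqrt{2} \sqrt{2} + C 0}{8} = - \frac{2 + 0}{8} = \left(- \frac{1}{8}\right) 2 = - \frac{1}{4}$)
$\left(U{\left(J \right)} + 7\right) 3 = \left(- \frac{1}{4} + 7\right) 3 = \frac{27}{4} \cdot 3 = \frac{81}{4}$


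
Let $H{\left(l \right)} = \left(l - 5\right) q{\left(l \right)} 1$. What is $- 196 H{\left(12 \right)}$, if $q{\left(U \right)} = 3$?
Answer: $-4116$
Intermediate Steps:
$H{\left(l \right)} = -15 + 3 l$ ($H{\left(l \right)} = \left(l - 5\right) 3 \cdot 1 = \left(-5 + l\right) 3 \cdot 1 = \left(-15 + 3 l\right) 1 = -15 + 3 l$)
$- 196 H{\left(12 \right)} = - 196 \left(-15 + 3 \cdot 12\right) = - 196 \left(-15 + 36\right) = \left(-196\right) 21 = -4116$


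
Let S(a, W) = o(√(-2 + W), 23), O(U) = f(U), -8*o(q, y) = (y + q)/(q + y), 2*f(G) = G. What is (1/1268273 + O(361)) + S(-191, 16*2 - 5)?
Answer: 1830117947/10146184 ≈ 180.38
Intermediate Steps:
f(G) = G/2
o(q, y) = -⅛ (o(q, y) = -(y + q)/(8*(q + y)) = -(q + y)/(8*(q + y)) = -⅛*1 = -⅛)
O(U) = U/2
S(a, W) = -⅛
(1/1268273 + O(361)) + S(-191, 16*2 - 5) = (1/1268273 + (½)*361) - ⅛ = (1/1268273 + 361/2) - ⅛ = 457846555/2536546 - ⅛ = 1830117947/10146184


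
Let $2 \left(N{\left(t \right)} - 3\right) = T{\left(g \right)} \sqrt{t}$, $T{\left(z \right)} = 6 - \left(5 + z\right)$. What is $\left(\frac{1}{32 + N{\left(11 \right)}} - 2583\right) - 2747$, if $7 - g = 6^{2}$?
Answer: $- \frac{1332507}{250} + \frac{3 \sqrt{11}}{250} \approx -5330.0$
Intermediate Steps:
$g = -29$ ($g = 7 - 6^{2} = 7 - 36 = -29$)
$T{\left(z \right)} = 1 - z$
$N{\left(t \right)} = 3 + 15 \sqrt{t}$ ($N{\left(t \right)} = 3 + \frac{\left(1 - -29\right) \sqrt{t}}{2} = 3 + \frac{\left(1 + 29\right) \sqrt{t}}{2} = 3 + \frac{30 \sqrt{t}}{2} = 3 + 15 \sqrt{t}$)
$\left(\frac{1}{32 + N{\left(11 \right)}} - 2583\right) - 2747 = \left(\frac{1}{32 + \left(3 + 15 \sqrt{11}\right)} - 2583\right) - 2747 = \left(\frac{1}{35 + 15 \sqrt{11}} - 2583\right) - 2747 = \left(-2583 + \frac{1}{35 + 15 \sqrt{11}}\right) - 2747 = -5330 + \frac{1}{35 + 15 \sqrt{11}}$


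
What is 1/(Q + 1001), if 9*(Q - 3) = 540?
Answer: 1/1064 ≈ 0.00093985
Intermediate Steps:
Q = 63 (Q = 3 + (⅑)*540 = 3 + 60 = 63)
1/(Q + 1001) = 1/(63 + 1001) = 1/1064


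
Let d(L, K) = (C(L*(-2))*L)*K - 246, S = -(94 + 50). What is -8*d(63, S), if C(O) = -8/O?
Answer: 6576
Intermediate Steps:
S = -144 (S = -1*144 = -144)
d(L, K) = -246 + 4*K (d(L, K) = ((-8*(-1/(2*L)))*L)*K - 246 = ((-(-4)/L)*L)*K - 246 = ((4/L)*L)*K - 246 = 4*K - 246 = -246 + 4*K)
-8*d(63, S) = -8*(-246 + 4*(-144)) = -8*(-246 - 576) = -8*(-822) = 6576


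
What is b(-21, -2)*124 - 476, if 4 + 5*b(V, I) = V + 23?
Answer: -2628/5 ≈ -525.60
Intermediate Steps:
b(V, I) = 19/5 + V/5 (b(V, I) = -⅘ + (V + 23)/5 = -⅘ + (23 + V)/5 = -⅘ + (23/5 + V/5) = 19/5 + V/5)
b(-21, -2)*124 - 476 = (19/5 + (⅕)*(-21))*124 - 476 = (19/5 - 21/5)*124 - 476 = -⅖*124 - 476 = -248/5 - 476 = -2628/5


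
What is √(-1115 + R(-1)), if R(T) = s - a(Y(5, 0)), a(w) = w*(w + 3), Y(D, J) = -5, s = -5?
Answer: I*√1130 ≈ 33.615*I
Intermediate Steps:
a(w) = w*(3 + w)
R(T) = -15 (R(T) = -5 - (-5)*(3 - 5) = -5 - (-5)*(-2) = -5 - 1*10 = -5 - 10 = -15)
√(-1115 + R(-1)) = √(-1115 - 15) = √(-1130) = I*√1130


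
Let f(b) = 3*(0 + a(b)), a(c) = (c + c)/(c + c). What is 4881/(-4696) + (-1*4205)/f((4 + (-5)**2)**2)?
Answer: -19761323/14088 ≈ -1402.7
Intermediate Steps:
a(c) = 1 (a(c) = (2*c)/((2*c)) = (2*c)*(1/(2*c)) = 1)
f(b) = 3 (f(b) = 3*(0 + 1) = 3*1 = 3)
4881/(-4696) + (-1*4205)/f((4 + (-5)**2)**2) = 4881/(-4696) - 1*4205/3 = 4881*(-1/4696) - 4205*1/3 = -4881/4696 - 4205/3 = -19761323/14088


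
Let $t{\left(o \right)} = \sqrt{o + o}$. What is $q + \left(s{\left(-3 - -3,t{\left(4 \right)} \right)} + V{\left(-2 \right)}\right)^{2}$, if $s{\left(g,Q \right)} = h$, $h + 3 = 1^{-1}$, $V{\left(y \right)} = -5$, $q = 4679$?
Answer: $4728$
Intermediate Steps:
$t{\left(o \right)} = \sqrt{2} \sqrt{o}$ ($t{\left(o \right)} = \sqrt{2 o} = \sqrt{2} \sqrt{o}$)
$h = -2$ ($h = -3 + 1^{-1} = -3 + 1 = -2$)
$s{\left(g,Q \right)} = -2$
$q + \left(s{\left(-3 - -3,t{\left(4 \right)} \right)} + V{\left(-2 \right)}\right)^{2} = 4679 + \left(-2 - 5\right)^{2} = 4679 + \left(-7\right)^{2} = 4679 + 49 = 4728$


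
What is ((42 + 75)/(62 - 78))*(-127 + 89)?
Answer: 2223/8 ≈ 277.88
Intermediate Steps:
((42 + 75)/(62 - 78))*(-127 + 89) = (117/(-16))*(-38) = (117*(-1/16))*(-38) = -117/16*(-38) = 2223/8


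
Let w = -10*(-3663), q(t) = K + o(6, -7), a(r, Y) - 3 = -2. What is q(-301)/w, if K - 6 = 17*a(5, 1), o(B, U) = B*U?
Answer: -19/36630 ≈ -0.00051870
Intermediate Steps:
a(r, Y) = 1 (a(r, Y) = 3 - 2 = 1)
K = 23 (K = 6 + 17*1 = 6 + 17 = 23)
q(t) = -19 (q(t) = 23 + 6*(-7) = 23 - 42 = -19)
w = 36630
q(-301)/w = -19/36630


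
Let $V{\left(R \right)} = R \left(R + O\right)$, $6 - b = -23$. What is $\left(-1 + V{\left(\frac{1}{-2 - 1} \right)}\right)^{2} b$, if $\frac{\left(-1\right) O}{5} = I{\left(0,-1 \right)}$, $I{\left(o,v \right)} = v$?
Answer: $\frac{15341}{81} \approx 189.4$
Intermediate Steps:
$O = 5$ ($O = \left(-5\right) \left(-1\right) = 5$)
$b = 29$ ($b = 6 - -23 = 6 + 23 = 29$)
$V{\left(R \right)} = R \left(5 + R\right)$ ($V{\left(R \right)} = R \left(R + 5\right) = R \left(5 + R\right)$)
$\left(-1 + V{\left(\frac{1}{-2 - 1} \right)}\right)^{2} b = \left(-1 + \frac{5 + \frac{1}{-2 - 1}}{-2 - 1}\right)^{2} \cdot 29 = \left(-1 + \frac{5 + \frac{1}{-3}}{-3}\right)^{2} \cdot 29 = \left(-1 - \frac{5 - \frac{1}{3}}{3}\right)^{2} \cdot 29 = \left(-1 - \frac{14}{9}\right)^{2} \cdot 29 = \left(- \frac{23}{9}\right)^{2} \cdot 29 = \frac{529}{81} \cdot 29 = \frac{15341}{81}$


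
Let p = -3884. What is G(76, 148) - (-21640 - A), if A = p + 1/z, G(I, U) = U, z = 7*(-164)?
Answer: 20553791/1148 ≈ 17904.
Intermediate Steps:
z = -1148
A = -4458833/1148 (A = -3884 + 1/(-1148) = -3884 - 1/1148 = -4458833/1148 ≈ -3884.0)
G(76, 148) - (-21640 - A) = 148 - (-21640 - 1*(-4458833/1148)) = 148 - (-21640 + 4458833/1148) = 148 - 1*(-20383887/1148) = 148 + 20383887/1148 = 20553791/1148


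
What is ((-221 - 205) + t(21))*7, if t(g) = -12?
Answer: -3066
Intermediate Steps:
((-221 - 205) + t(21))*7 = ((-221 - 205) - 12)*7 = (-426 - 12)*7 = -438*7 = -3066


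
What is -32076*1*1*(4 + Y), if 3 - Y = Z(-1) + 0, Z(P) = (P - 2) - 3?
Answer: -416988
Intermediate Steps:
Z(P) = -5 + P (Z(P) = (-2 + P) - 3 = -5 + P)
Y = 9 (Y = 3 - ((-5 - 1) + 0) = 3 - (-6 + 0) = 3 - 1*(-6) = 3 + 6 = 9)
-32076*1*1*(4 + Y) = -32076*1*1*(4 + 9) = -32076*13 = -416988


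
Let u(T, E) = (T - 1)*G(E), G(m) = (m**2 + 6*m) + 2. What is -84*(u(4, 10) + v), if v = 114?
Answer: -50400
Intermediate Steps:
G(m) = 2 + m**2 + 6*m
u(T, E) = (-1 + T)*(2 + E**2 + 6*E) (u(T, E) = (T - 1)*(2 + E**2 + 6*E) = (-1 + T)*(2 + E**2 + 6*E))
-84*(u(4, 10) + v) = -84*((-1 + 4)*(2 + 10**2 + 6*10) + 114) = -84*(3*(2 + 100 + 60) + 114) = -84*(3*162 + 114) = -84*(486 + 114) = -84*600 = -50400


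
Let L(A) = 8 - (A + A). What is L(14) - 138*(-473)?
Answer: 65254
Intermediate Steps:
L(A) = 8 - 2*A
L(14) - 138*(-473) = (8 - 2*14) - 138*(-473) = (8 - 28) + 65274 = -20 + 65274 = 65254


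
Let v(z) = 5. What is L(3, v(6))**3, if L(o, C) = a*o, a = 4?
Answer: 1728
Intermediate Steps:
L(o, C) = 4*o
L(3, v(6))**3 = (4*3)**3 = 12**3 = 1728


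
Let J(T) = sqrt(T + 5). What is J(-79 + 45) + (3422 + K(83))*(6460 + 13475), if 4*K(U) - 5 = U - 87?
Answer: 272890215/4 + I*sqrt(29) ≈ 6.8223e+7 + 5.3852*I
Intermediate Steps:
K(U) = -41/2 + U/4 (K(U) = 5/4 + (U - 87)/4 = 5/4 + (-87 + U)/4 = 5/4 + (-87/4 + U/4) = -41/2 + U/4)
J(T) = sqrt(5 + T)
J(-79 + 45) + (3422 + K(83))*(6460 + 13475) = sqrt(5 + (-79 + 45)) + (3422 + (-41/2 + (1/4)*83))*(6460 + 13475) = sqrt(5 - 34) + (3422 + (-41/2 + 83/4))*19935 = sqrt(-29) + (3422 + 1/4)*19935 = I*sqrt(29) + (13689/4)*19935 = I*sqrt(29) + 272890215/4 = 272890215/4 + I*sqrt(29)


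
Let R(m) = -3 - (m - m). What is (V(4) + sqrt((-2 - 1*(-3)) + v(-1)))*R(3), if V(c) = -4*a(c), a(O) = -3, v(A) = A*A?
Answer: -36 - 3*sqrt(2) ≈ -40.243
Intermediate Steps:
R(m) = -3 (R(m) = -3 - 1*0 = -3 + 0 = -3)
v(A) = A**2
V(c) = 12 (V(c) = -4*(-3) = 12)
(V(4) + sqrt((-2 - 1*(-3)) + v(-1)))*R(3) = (12 + sqrt((-2 - 1*(-3)) + (-1)**2))*(-3) = (12 + sqrt((-2 + 3) + 1))*(-3) = (12 + sqrt(1 + 1))*(-3) = (12 + sqrt(2))*(-3) = -36 - 3*sqrt(2)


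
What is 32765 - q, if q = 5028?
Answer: 27737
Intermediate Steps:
32765 - q = 32765 - 1*5028 = 32765 - 5028 = 27737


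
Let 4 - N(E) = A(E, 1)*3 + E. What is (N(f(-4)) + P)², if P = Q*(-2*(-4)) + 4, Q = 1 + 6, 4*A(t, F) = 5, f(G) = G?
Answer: 66049/16 ≈ 4128.1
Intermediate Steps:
A(t, F) = 5/4 (A(t, F) = (¼)*5 = 5/4)
Q = 7
N(E) = ¼ - E (N(E) = 4 - ((5/4)*3 + E) = 4 - (15/4 + E) = 4 + (-15/4 - E) = ¼ - E)
P = 60 (P = 7*(-2*(-4)) + 4 = 7*8 + 4 = 56 + 4 = 60)
(N(f(-4)) + P)² = ((¼ - 1*(-4)) + 60)² = ((¼ + 4) + 60)² = (17/4 + 60)² = (257/4)² = 66049/16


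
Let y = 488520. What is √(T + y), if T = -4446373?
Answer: I*√3957853 ≈ 1989.4*I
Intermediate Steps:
√(T + y) = √(-4446373 + 488520) = √(-3957853) = I*√3957853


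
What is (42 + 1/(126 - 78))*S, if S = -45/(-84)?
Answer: 10085/448 ≈ 22.511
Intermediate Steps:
S = 15/28 (S = -45*(-1/84) = 15/28 ≈ 0.53571)
(42 + 1/(126 - 78))*S = (42 + 1/(126 - 78))*(15/28) = (42 + 1/48)*(15/28) = (2017/48)*(15/28) = 10085/448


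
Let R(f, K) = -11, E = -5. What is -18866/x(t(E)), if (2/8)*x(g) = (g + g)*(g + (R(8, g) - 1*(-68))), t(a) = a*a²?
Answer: -9433/34000 ≈ -0.27744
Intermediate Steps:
t(a) = a³
x(g) = 8*g*(57 + g) (x(g) = 4*((g + g)*(g + (-11 - 1*(-68)))) = 4*((2*g)*(g + (-11 + 68))) = 4*((2*g)*(g + 57)) = 4*((2*g)*(57 + g)) = 4*(2*g*(57 + g)) = 8*g*(57 + g))
-18866/x(t(E)) = -18866*(-1/(1000*(57 + (-5)³))) = -18866*(-1/(1000*(57 - 125))) = -18866/(8*(-125)*(-68)) = -18866/68000 = -18866*1/68000 = -9433/34000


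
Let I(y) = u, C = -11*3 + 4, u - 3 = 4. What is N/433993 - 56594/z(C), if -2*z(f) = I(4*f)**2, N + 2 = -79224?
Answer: 1002426890/433993 ≈ 2309.8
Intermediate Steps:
N = -79226 (N = -2 - 79224 = -79226)
u = 7 (u = 3 + 4 = 7)
C = -29 (C = -33 + 4 = -29)
I(y) = 7
z(f) = -49/2 (z(f) = -1/2*7**2 = -1/2*49 = -49/2)
N/433993 - 56594/z(C) = -79226/433993 - 56594/(-49/2) = -79226*1/433993 - 56594*(-2/49) = -11318/61999 + 113188/49 = 1002426890/433993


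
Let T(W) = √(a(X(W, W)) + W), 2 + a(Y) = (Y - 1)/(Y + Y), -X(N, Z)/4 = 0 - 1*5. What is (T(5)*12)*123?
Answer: 369*√1390/5 ≈ 2751.5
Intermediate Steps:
X(N, Z) = 20 (X(N, Z) = -4*(0 - 1*5) = -4*(0 - 5) = -4*(-5) = 20)
a(Y) = -2 + (-1 + Y)/(2*Y) (a(Y) = -2 + (Y - 1)/(Y + Y) = -2 + (-1 + Y)/((2*Y)) = -2 + (-1 + Y)*(1/(2*Y)) = -2 + (-1 + Y)/(2*Y))
T(W) = √(-61/40 + W) (T(W) = √((½)*(-1 - 3*20)/20 + W) = √((½)*(1/20)*(-1 - 60) + W) = √((½)*(1/20)*(-61) + W) = √(-61/40 + W))
(T(5)*12)*123 = ((√(-610 + 400*5)/20)*12)*123 = ((√(-610 + 2000)/20)*12)*123 = ((√1390/20)*12)*123 = (3*√1390/5)*123 = 369*√1390/5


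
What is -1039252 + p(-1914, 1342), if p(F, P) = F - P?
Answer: -1042508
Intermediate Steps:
-1039252 + p(-1914, 1342) = -1039252 + (-1914 - 1*1342) = -1039252 + (-1914 - 1342) = -1039252 - 3256 = -1042508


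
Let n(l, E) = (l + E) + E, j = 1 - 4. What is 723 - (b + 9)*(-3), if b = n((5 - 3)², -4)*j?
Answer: 786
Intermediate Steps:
j = -3
n(l, E) = l + 2*E (n(l, E) = (E + l) + E = l + 2*E)
b = 12 (b = ((5 - 3)² + 2*(-4))*(-3) = (2² - 8)*(-3) = (4 - 8)*(-3) = -4*(-3) = 12)
723 - (b + 9)*(-3) = 723 - (12 + 9)*(-3) = 723 - 21*(-3) = 723 - 1*(-63) = 723 + 63 = 786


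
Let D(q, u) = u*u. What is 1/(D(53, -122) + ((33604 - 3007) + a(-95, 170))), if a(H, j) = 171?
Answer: 1/45652 ≈ 2.1905e-5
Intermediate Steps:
D(q, u) = u²
1/(D(53, -122) + ((33604 - 3007) + a(-95, 170))) = 1/((-122)² + ((33604 - 3007) + 171)) = 1/(14884 + (30597 + 171)) = 1/(14884 + 30768) = 1/45652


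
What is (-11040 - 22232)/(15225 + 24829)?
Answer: -16636/20027 ≈ -0.83068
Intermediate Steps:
(-11040 - 22232)/(15225 + 24829) = -33272/40054 = -33272*1/40054 = -16636/20027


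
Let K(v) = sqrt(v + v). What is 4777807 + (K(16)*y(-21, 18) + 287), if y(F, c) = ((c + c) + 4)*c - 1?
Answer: 4778094 + 2876*sqrt(2) ≈ 4.7822e+6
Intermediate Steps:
y(F, c) = -1 + c*(4 + 2*c) (y(F, c) = (2*c + 4)*c - 1 = (4 + 2*c)*c - 1 = c*(4 + 2*c) - 1 = -1 + c*(4 + 2*c))
K(v) = sqrt(2)*sqrt(v) (K(v) = sqrt(2*v) = sqrt(2)*sqrt(v))
4777807 + (K(16)*y(-21, 18) + 287) = 4777807 + ((sqrt(2)*sqrt(16))*(-1 + 2*18**2 + 4*18) + 287) = 4777807 + ((sqrt(2)*4)*(-1 + 2*324 + 72) + 287) = 4777807 + ((4*sqrt(2))*(-1 + 648 + 72) + 287) = 4777807 + ((4*sqrt(2))*719 + 287) = 4777807 + (2876*sqrt(2) + 287) = 4777807 + (287 + 2876*sqrt(2)) = 4778094 + 2876*sqrt(2)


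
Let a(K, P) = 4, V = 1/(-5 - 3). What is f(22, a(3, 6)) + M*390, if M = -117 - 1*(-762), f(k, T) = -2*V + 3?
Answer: 1006213/4 ≈ 2.5155e+5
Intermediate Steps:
V = -⅛ (V = 1/(-8) = -⅛ ≈ -0.12500)
f(k, T) = 13/4 (f(k, T) = -2*(-⅛) + 3 = ¼ + 3 = 13/4)
M = 645 (M = -117 + 762 = 645)
f(22, a(3, 6)) + M*390 = 13/4 + 645*390 = 13/4 + 251550 = 1006213/4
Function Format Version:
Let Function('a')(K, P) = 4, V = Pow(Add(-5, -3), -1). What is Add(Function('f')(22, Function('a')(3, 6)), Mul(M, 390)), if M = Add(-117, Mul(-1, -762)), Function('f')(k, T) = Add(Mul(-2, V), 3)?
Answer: Rational(1006213, 4) ≈ 2.5155e+5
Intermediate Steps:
V = Rational(-1, 8) (V = Pow(-8, -1) = Rational(-1, 8) ≈ -0.12500)
Function('f')(k, T) = Rational(13, 4) (Function('f')(k, T) = Add(Mul(-2, Rational(-1, 8)), 3) = Add(Rational(1, 4), 3) = Rational(13, 4))
M = 645 (M = Add(-117, 762) = 645)
Add(Function('f')(22, Function('a')(3, 6)), Mul(M, 390)) = Add(Rational(13, 4), Mul(645, 390)) = Add(Rational(13, 4), 251550) = Rational(1006213, 4)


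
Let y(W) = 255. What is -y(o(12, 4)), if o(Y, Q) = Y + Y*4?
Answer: -255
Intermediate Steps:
o(Y, Q) = 5*Y (o(Y, Q) = Y + 4*Y = 5*Y)
-y(o(12, 4)) = -1*255 = -255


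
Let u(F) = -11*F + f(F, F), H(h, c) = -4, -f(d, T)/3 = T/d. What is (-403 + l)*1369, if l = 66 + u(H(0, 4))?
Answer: -405224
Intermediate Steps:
f(d, T) = -3*T/d
u(F) = -3 - 11*F (u(F) = -11*F - 3*F/F = -11*F - 3 = -3 - 11*F)
l = 107 (l = 66 + (-3 - 11*(-4)) = 66 + (-3 + 44) = 66 + 41 = 107)
(-403 + l)*1369 = (-403 + 107)*1369 = -296*1369 = -405224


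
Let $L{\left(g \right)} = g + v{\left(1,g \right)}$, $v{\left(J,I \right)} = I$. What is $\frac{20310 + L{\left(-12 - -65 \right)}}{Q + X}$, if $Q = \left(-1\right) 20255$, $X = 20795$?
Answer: $\frac{5104}{135} \approx 37.807$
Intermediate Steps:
$Q = -20255$
$L{\left(g \right)} = 2 g$ ($L{\left(g \right)} = g + g = 2 g$)
$\frac{20310 + L{\left(-12 - -65 \right)}}{Q + X} = \frac{20310 + 2 \left(-12 - -65\right)}{-20255 + 20795} = \frac{20310 + 2 \left(-12 + 65\right)}{540} = \left(20310 + 2 \cdot 53\right) \frac{1}{540} = \left(20310 + 106\right) \frac{1}{540} = 20416 \cdot \frac{1}{540} = \frac{5104}{135}$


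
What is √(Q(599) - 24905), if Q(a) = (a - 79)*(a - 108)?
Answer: √230415 ≈ 480.02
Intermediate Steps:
Q(a) = (-108 + a)*(-79 + a) (Q(a) = (-79 + a)*(-108 + a) = (-108 + a)*(-79 + a))
√(Q(599) - 24905) = √((8532 + 599² - 187*599) - 24905) = √((8532 + 358801 - 112013) - 24905) = √(255320 - 24905) = √230415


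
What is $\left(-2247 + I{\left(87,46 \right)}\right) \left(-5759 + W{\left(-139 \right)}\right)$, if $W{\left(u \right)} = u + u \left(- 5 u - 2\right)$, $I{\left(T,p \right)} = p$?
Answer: $224997225$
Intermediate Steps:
$W{\left(u \right)} = u + u \left(-2 - 5 u\right)$
$\left(-2247 + I{\left(87,46 \right)}\right) \left(-5759 + W{\left(-139 \right)}\right) = \left(-2247 + 46\right) \left(-5759 - - 139 \left(1 + 5 \left(-139\right)\right)\right) = - 2201 \left(-5759 - - 139 \left(1 - 695\right)\right) = - 2201 \left(-5759 - \left(-139\right) \left(-694\right)\right) = - 2201 \left(-5759 - 96466\right) = \left(-2201\right) \left(-102225\right) = 224997225$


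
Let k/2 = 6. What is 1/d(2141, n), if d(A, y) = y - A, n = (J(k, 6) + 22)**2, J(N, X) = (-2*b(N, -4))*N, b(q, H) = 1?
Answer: -1/2137 ≈ -0.00046795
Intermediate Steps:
k = 12 (k = 2*6 = 12)
J(N, X) = -2*N (J(N, X) = (-2*1)*N = -2*N)
n = 4 (n = (-2*12 + 22)**2 = (-24 + 22)**2 = (-2)**2 = 4)
1/d(2141, n) = 1/(4 - 1*2141) = 1/(4 - 2141) = 1/(-2137) = -1/2137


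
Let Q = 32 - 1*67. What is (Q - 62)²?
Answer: 9409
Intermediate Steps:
Q = -35 (Q = 32 - 67 = -35)
(Q - 62)² = (-35 - 62)² = (-97)² = 9409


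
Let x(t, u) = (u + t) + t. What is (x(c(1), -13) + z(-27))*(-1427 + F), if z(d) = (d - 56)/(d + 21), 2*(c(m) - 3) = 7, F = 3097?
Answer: 69305/3 ≈ 23102.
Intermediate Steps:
c(m) = 13/2 (c(m) = 3 + (½)*7 = 3 + 7/2 = 13/2)
x(t, u) = u + 2*t (x(t, u) = (t + u) + t = u + 2*t)
z(d) = (-56 + d)/(21 + d)
(x(c(1), -13) + z(-27))*(-1427 + F) = ((-13 + 2*(13/2)) + (-56 - 27)/(21 - 27))*(-1427 + 3097) = ((-13 + 13) - 83/(-6))*1670 = (0 - ⅙*(-83))*1670 = (0 + 83/6)*1670 = (83/6)*1670 = 69305/3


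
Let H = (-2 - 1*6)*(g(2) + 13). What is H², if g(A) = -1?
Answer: 9216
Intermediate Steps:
H = -96 (H = (-2 - 1*6)*(-1 + 13) = (-2 - 6)*12 = -8*12 = -96)
H² = (-96)² = 9216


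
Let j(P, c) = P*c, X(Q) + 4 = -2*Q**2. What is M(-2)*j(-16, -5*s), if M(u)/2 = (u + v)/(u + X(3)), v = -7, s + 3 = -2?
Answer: -300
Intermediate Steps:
s = -5 (s = -3 - 2 = -5)
X(Q) = -4 - 2*Q**2
M(u) = 2*(-7 + u)/(-22 + u) (M(u) = 2*((u - 7)/(u + (-4 - 2*3**2))) = 2*((-7 + u)/(u + (-4 - 2*9))) = 2*((-7 + u)/(u + (-4 - 18))) = 2*((-7 + u)/(u - 22)) = 2*((-7 + u)/(-22 + u)) = 2*(-7 + u)/(-22 + u))
M(-2)*j(-16, -5*s) = (2*(7 - 1*(-2))/(22 - 1*(-2)))*(-(-80)*(-5)) = (2*(7 + 2)/(22 + 2))*(-16*25) = (2*9/24)*(-400) = (2*(1/24)*9)*(-400) = (3/4)*(-400) = -300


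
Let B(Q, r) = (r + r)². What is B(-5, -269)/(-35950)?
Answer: -144722/17975 ≈ -8.0513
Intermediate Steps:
B(Q, r) = 4*r² (B(Q, r) = (2*r)² = 4*r²)
B(-5, -269)/(-35950) = (4*(-269)²)/(-35950) = (4*72361)*(-1/35950) = 289444*(-1/35950) = -144722/17975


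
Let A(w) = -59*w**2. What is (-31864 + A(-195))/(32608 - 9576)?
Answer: -2275339/23032 ≈ -98.790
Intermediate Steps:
(-31864 + A(-195))/(32608 - 9576) = (-31864 - 59*(-195)**2)/(32608 - 9576) = (-31864 - 59*38025)/23032 = (-31864 - 2243475)*(1/23032) = -2275339*1/23032 = -2275339/23032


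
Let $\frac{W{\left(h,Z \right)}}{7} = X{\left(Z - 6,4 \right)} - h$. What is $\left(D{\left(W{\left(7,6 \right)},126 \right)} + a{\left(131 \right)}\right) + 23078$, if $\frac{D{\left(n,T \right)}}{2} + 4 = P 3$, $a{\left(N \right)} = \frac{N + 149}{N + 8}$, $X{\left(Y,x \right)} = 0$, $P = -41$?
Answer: $\frac{3172816}{139} \approx 22826.0$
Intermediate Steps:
$a{\left(N \right)} = \frac{149 + N}{8 + N}$
$W{\left(h,Z \right)} = - 7 h$ ($W{\left(h,Z \right)} = 7 \left(0 - h\right) = 7 \left(- h\right) = - 7 h$)
$D{\left(n,T \right)} = -254$ ($D{\left(n,T \right)} = -8 + 2 \left(\left(-41\right) 3\right) = -8 + 2 \left(-123\right) = -8 - 246 = -254$)
$\left(D{\left(W{\left(7,6 \right)},126 \right)} + a{\left(131 \right)}\right) + 23078 = \left(-254 + \frac{149 + 131}{8 + 131}\right) + 23078 = \left(-254 + \frac{1}{139} \cdot 280\right) + 23078 = \left(-254 + \frac{280}{139}\right) + 23078 = - \frac{35026}{139} + 23078 = \frac{3172816}{139}$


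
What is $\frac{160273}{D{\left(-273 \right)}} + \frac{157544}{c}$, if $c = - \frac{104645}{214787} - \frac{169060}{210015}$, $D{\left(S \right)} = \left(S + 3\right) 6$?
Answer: $- \frac{2304397831159442347}{18885606805980} \approx -1.2202 \cdot 10^{5}$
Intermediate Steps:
$D{\left(S \right)} = 18 + 6 S$ ($D{\left(S \right)} = \left(3 + S\right) 6 = 18 + 6 S$)
$c = - \frac{11657781979}{9021698361}$ ($c = \left(-104645\right) \frac{1}{214787} - \frac{33812}{42003} = - \frac{104645}{214787} - \frac{33812}{42003} = - \frac{11657781979}{9021698361} \approx -1.2922$)
$\frac{160273}{D{\left(-273 \right)}} + \frac{157544}{c} = \frac{160273}{18 + 6 \left(-273\right)} + \frac{157544}{- \frac{11657781979}{9021698361}} = \frac{160273}{18 - 1638} + 157544 \left(- \frac{9021698361}{11657781979}\right) = \frac{160273}{-1620} - \frac{1421314446585384}{11657781979} = 160273 \left(- \frac{1}{1620}\right) - \frac{1421314446585384}{11657781979} = - \frac{160273}{1620} - \frac{1421314446585384}{11657781979} = - \frac{2304397831159442347}{18885606805980}$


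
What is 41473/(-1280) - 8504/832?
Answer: -709229/16640 ≈ -42.622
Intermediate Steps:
41473/(-1280) - 8504/832 = 41473*(-1/1280) - 8504*1/832 = -41473/1280 - 1063/104 = -709229/16640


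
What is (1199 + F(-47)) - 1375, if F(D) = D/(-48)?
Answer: -8401/48 ≈ -175.02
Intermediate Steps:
F(D) = -D/48 (F(D) = D*(-1/48) = -D/48)
(1199 + F(-47)) - 1375 = (1199 - 1/48*(-47)) - 1375 = (1199 + 47/48) - 1375 = 57599/48 - 1375 = -8401/48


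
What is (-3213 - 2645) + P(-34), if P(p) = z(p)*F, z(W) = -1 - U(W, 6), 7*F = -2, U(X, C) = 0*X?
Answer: -41004/7 ≈ -5857.7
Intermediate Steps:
U(X, C) = 0
F = -2/7 (F = (⅐)*(-2) = -2/7 ≈ -0.28571)
z(W) = -1 (z(W) = -1 - 1*0 = -1 + 0 = -1)
P(p) = 2/7 (P(p) = -1*(-2/7) = 2/7)
(-3213 - 2645) + P(-34) = (-3213 - 2645) + 2/7 = -5858 + 2/7 = -41004/7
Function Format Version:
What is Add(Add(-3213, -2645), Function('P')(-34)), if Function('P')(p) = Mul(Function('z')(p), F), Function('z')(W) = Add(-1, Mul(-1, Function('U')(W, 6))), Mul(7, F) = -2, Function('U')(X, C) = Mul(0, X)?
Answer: Rational(-41004, 7) ≈ -5857.7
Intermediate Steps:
Function('U')(X, C) = 0
F = Rational(-2, 7) (F = Mul(Rational(1, 7), -2) = Rational(-2, 7) ≈ -0.28571)
Function('z')(W) = -1 (Function('z')(W) = Add(-1, Mul(-1, 0)) = Add(-1, 0) = -1)
Function('P')(p) = Rational(2, 7) (Function('P')(p) = Mul(-1, Rational(-2, 7)) = Rational(2, 7))
Add(Add(-3213, -2645), Function('P')(-34)) = Add(Add(-3213, -2645), Rational(2, 7)) = Add(-5858, Rational(2, 7)) = Rational(-41004, 7)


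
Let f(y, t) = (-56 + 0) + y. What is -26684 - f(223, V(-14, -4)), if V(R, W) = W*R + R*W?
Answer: -26851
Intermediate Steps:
V(R, W) = 2*R*W (V(R, W) = R*W + R*W = 2*R*W)
f(y, t) = -56 + y
-26684 - f(223, V(-14, -4)) = -26684 - (-56 + 223) = -26684 - 1*167 = -26684 - 167 = -26851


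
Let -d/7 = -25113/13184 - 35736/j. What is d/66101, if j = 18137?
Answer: 926617905/2257993238144 ≈ 0.00041037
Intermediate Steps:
d = 926617905/34159744 (d = -7*(-25113/13184 - 35736/18137) = -7*(-926617905/239118208) = 926617905/34159744 ≈ 27.126)
d/66101 = (926617905/34159744)/66101 = (926617905/34159744)*(1/66101) = 926617905/2257993238144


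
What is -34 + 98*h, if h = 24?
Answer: 2318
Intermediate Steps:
-34 + 98*h = -34 + 98*24 = -34 + 2352 = 2318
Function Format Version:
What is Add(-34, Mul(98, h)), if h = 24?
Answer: 2318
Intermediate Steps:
Add(-34, Mul(98, h)) = Add(-34, Mul(98, 24)) = Add(-34, 2352) = 2318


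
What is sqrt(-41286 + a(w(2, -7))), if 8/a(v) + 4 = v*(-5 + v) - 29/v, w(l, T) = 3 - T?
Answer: I*sqrt(7669294166)/431 ≈ 203.19*I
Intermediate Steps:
a(v) = 8/(-4 - 29/v + v*(-5 + v)) (a(v) = 8/(-4 + (v*(-5 + v) - 29/v)) = 8/(-4 + (-29/v + v*(-5 + v))) = 8/(-4 - 29/v + v*(-5 + v)))
sqrt(-41286 + a(w(2, -7))) = sqrt(-41286 + 8*(3 - 1*(-7))/(-29 + (3 - 1*(-7))**3 - 5*(3 - 1*(-7))**2 - 4*(3 - 1*(-7)))) = sqrt(-41286 + 8*(3 + 7)/(-29 + (3 + 7)**3 - 5*(3 + 7)**2 - 4*(3 + 7))) = sqrt(-41286 + 8*10/(-29 + 10**3 - 5*10**2 - 4*10)) = sqrt(-41286 + 8*10/(-29 + 1000 - 5*100 - 40)) = sqrt(-41286 + 8*10/(-29 + 1000 - 500 - 40)) = sqrt(-41286 + 8*10/431) = sqrt(-41286 + 8*10*(1/431)) = sqrt(-41286 + 80/431) = sqrt(-17794186/431) = I*sqrt(7669294166)/431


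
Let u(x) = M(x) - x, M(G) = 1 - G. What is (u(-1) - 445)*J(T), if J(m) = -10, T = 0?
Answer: 4420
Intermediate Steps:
u(x) = 1 - 2*x (u(x) = (1 - x) - x = 1 - 2*x)
(u(-1) - 445)*J(T) = ((1 - 2*(-1)) - 445)*(-10) = ((1 + 2) - 445)*(-10) = (3 - 445)*(-10) = -442*(-10) = 4420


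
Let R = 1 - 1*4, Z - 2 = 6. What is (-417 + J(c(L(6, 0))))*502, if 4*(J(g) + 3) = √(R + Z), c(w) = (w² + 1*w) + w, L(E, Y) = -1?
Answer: -210840 + 251*√5/2 ≈ -2.1056e+5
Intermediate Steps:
Z = 8 (Z = 2 + 6 = 8)
R = -3 (R = 1 - 4 = -3)
c(w) = w² + 2*w (c(w) = (w² + w) + w = (w + w²) + w = w² + 2*w)
J(g) = -3 + √5/4 (J(g) = -3 + √(-3 + 8)/4 = -3 + √5/4)
(-417 + J(c(L(6, 0))))*502 = (-417 + (-3 + √5/4))*502 = (-420 + √5/4)*502 = -210840 + 251*√5/2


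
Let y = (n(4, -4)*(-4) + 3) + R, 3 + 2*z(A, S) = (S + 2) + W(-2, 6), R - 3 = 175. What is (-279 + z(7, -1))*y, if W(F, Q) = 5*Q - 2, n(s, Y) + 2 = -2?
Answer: -52402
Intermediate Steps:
n(s, Y) = -4 (n(s, Y) = -2 - 2 = -4)
W(F, Q) = -2 + 5*Q
R = 178 (R = 3 + 175 = 178)
z(A, S) = 27/2 + S/2 (z(A, S) = -3/2 + ((S + 2) + (-2 + 5*6))/2 = -3/2 + ((2 + S) + (-2 + 30))/2 = -3/2 + ((2 + S) + 28)/2 = -3/2 + (30 + S)/2 = -3/2 + (15 + S/2) = 27/2 + S/2)
y = 197 (y = (-4*(-4) + 3) + 178 = (16 + 3) + 178 = 19 + 178 = 197)
(-279 + z(7, -1))*y = (-279 + (27/2 + (½)*(-1)))*197 = (-279 + (27/2 - ½))*197 = (-279 + 13)*197 = -266*197 = -52402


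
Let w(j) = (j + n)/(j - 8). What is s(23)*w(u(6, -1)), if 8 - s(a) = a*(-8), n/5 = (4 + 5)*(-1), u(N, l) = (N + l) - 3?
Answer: 1376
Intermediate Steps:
u(N, l) = -3 + N + l
n = -45 (n = 5*((4 + 5)*(-1)) = 5*(9*(-1)) = 5*(-9) = -45)
w(j) = (-45 + j)/(-8 + j) (w(j) = (j - 45)/(j - 8) = (-45 + j)/(-8 + j))
s(a) = 8 + 8*a (s(a) = 8 - a*(-8) = 8 - (-8)*a = 8 + 8*a)
s(23)*w(u(6, -1)) = (8 + 8*23)*((-45 + (-3 + 6 - 1))/(-8 + (-3 + 6 - 1))) = (8 + 184)*((-45 + 2)/(-8 + 2)) = 192*(-43/(-6)) = 192*(-1/6*(-43)) = 192*(43/6) = 1376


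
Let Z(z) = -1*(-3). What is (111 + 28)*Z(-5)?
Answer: 417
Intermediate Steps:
Z(z) = 3
(111 + 28)*Z(-5) = (111 + 28)*3 = 139*3 = 417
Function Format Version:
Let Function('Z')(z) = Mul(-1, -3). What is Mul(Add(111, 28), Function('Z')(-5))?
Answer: 417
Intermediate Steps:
Function('Z')(z) = 3
Mul(Add(111, 28), Function('Z')(-5)) = Mul(Add(111, 28), 3) = Mul(139, 3) = 417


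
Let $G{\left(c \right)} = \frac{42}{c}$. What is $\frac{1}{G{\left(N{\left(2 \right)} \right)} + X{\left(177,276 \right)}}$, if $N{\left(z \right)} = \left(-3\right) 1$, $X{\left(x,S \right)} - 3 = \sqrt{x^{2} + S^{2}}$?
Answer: $\frac{11}{107384} + \frac{3 \sqrt{11945}}{107384} \approx 0.0031558$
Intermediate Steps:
$X{\left(x,S \right)} = 3 + \sqrt{S^{2} + x^{2}}$ ($X{\left(x,S \right)} = 3 + \sqrt{x^{2} + S^{2}} = 3 + \sqrt{S^{2} + x^{2}}$)
$N{\left(z \right)} = -3$
$\frac{1}{G{\left(N{\left(2 \right)} \right)} + X{\left(177,276 \right)}} = \frac{1}{\frac{42}{-3} + \left(3 + \sqrt{276^{2} + 177^{2}}\right)} = \frac{1}{42 \left(- \frac{1}{3}\right) + \left(3 + \sqrt{76176 + 31329}\right)} = \frac{1}{-14 + \left(3 + \sqrt{107505}\right)} = \frac{1}{-14 + \left(3 + 3 \sqrt{11945}\right)} = \frac{1}{-11 + 3 \sqrt{11945}}$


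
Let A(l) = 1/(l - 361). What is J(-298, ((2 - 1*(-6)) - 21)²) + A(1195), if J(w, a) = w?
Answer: -248531/834 ≈ -298.00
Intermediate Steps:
A(l) = 1/(-361 + l)
J(-298, ((2 - 1*(-6)) - 21)²) + A(1195) = -298 + 1/(-361 + 1195) = -298 + 1/834 = -248531/834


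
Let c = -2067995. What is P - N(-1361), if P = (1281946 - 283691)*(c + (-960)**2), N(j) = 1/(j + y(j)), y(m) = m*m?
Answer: -2118228519100346001/1850960 ≈ -1.1444e+12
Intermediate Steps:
y(m) = m**2
N(j) = 1/(j + j**2)
P = -1144394540725 (P = (1281946 - 283691)*(-2067995 + (-960)**2) = 998255*(-2067995 + 921600) = 998255*(-1146395) = -1144394540725)
P - N(-1361) = -1144394540725 - 1/((-1361)*(1 - 1361)) = -1144394540725 - (-1)/(1361*(-1360)) = -1144394540725 - (-1)*(-1)/(1361*1360) = -1144394540725 - 1*1/1850960 = -1144394540725 - 1/1850960 = -2118228519100346001/1850960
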